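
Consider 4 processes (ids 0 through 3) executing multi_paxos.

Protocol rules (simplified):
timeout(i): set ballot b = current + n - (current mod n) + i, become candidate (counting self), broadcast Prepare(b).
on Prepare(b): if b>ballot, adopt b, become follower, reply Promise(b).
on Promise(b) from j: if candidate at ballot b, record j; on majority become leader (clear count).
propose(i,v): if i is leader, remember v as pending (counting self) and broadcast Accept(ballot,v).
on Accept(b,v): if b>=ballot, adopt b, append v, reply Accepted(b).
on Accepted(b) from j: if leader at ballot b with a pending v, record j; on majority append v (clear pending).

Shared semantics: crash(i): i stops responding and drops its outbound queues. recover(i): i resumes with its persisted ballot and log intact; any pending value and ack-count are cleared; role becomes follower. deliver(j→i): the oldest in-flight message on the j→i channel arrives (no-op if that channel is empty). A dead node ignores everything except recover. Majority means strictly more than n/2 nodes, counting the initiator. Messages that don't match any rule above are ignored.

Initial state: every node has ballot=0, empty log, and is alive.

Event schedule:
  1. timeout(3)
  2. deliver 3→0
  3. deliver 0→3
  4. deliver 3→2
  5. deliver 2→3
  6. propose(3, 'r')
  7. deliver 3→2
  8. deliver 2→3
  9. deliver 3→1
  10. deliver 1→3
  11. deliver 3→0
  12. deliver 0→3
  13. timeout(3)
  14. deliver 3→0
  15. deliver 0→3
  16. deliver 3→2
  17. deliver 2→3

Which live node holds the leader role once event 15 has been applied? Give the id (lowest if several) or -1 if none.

-1

after 1 — timeout(3): n3:cand/b7/[-]
after 2 — deliver 3→0: n0:foll/b7/[-]
after 3 — deliver 0→3: ·
after 4 — deliver 3→2: n2:foll/b7/[-]
after 5 — deliver 2→3: n3:lead/b7/[-]
after 6 — propose(3,'r'): ·
after 7 — deliver 3→2: n2:foll/b7/[r]
after 8 — deliver 2→3: ·
after 9 — deliver 3→1: n1:foll/b7/[-]
after 10 — deliver 1→3: ·
after 11 — deliver 3→0: n0:foll/b7/[r]
after 12 — deliver 0→3: n3:lead/b7/[r]
after 13 — timeout(3): n3:cand/b11/[r]
after 14 — deliver 3→0: n0:foll/b11/[r]
after 15 — deliver 0→3: ·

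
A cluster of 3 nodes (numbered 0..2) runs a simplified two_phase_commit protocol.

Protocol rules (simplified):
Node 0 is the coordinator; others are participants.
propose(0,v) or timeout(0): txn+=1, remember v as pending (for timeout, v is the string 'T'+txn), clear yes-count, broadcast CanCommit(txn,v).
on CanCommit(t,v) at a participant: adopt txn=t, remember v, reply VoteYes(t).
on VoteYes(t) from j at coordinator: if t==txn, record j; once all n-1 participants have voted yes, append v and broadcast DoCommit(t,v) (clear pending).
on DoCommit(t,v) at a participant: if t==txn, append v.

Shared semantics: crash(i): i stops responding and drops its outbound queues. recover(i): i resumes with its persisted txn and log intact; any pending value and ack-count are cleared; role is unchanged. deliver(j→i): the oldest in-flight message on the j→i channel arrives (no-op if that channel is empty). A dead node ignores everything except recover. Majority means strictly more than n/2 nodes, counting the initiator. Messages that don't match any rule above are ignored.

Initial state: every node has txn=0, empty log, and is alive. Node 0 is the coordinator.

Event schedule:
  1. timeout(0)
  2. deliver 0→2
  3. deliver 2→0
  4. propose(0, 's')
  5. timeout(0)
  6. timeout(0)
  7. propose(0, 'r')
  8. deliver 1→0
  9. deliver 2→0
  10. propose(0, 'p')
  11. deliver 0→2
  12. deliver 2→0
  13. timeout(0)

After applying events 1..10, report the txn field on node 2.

step 1 timeout(0): 0={coor,t=1,log=-}
step 2 deliver 0→2: 2={part,t=1,log=-}
step 3 deliver 2→0: —
step 4 propose(0,'s'): 0={coor,t=2,log=-}
step 5 timeout(0): 0={coor,t=3,log=-}
step 6 timeout(0): 0={coor,t=4,log=-}
step 7 propose(0,'r'): 0={coor,t=5,log=-}
step 8 deliver 1→0: —
step 9 deliver 2→0: —
step 10 propose(0,'p'): 0={coor,t=6,log=-}

1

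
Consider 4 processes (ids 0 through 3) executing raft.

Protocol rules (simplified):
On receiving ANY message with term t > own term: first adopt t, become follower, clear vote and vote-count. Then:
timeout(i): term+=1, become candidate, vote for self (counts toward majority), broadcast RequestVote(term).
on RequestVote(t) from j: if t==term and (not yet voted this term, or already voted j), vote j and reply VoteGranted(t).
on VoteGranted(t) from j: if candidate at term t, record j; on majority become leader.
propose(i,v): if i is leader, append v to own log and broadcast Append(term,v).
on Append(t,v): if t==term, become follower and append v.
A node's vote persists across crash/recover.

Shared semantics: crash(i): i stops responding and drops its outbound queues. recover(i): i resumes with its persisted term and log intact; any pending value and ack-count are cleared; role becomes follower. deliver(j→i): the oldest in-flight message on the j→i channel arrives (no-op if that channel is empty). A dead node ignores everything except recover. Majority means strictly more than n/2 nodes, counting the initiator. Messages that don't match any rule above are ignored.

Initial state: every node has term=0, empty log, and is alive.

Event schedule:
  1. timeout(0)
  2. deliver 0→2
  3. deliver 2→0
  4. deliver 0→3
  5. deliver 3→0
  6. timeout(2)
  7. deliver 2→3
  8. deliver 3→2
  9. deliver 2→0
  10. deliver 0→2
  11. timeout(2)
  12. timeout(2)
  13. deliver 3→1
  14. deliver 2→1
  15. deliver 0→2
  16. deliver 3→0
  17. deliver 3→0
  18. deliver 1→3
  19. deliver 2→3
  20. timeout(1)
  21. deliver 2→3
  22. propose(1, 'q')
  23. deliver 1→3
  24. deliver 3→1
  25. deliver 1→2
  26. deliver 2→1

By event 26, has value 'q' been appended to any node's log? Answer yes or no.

1. timeout(0):  <0:cand t1 ->
2. deliver 0→2:  <2:foll t1 ->
3. deliver 2→0:  nop
4. deliver 0→3:  <3:foll t1 ->
5. deliver 3→0:  <0:lead t1 ->
6. timeout(2):  <2:cand t2 ->
7. deliver 2→3:  <3:foll t2 ->
8. deliver 3→2:  nop
9. deliver 2→0:  <0:foll t2 ->
10. deliver 0→2:  <2:lead t2 ->
11. timeout(2):  <2:cand t3 ->
12. timeout(2):  <2:cand t4 ->
13. deliver 3→1:  nop
14. deliver 2→1:  <1:foll t2 ->
15. deliver 0→2:  nop
16. deliver 3→0:  nop
17. deliver 3→0:  nop
18. deliver 1→3:  nop
19. deliver 2→3:  <3:foll t3 ->
20. timeout(1):  <1:cand t3 ->
21. deliver 2→3:  <3:foll t4 ->
22. propose(1,'q'):  nop
23. deliver 1→3:  nop
24. deliver 3→1:  nop
25. deliver 1→2:  nop
26. deliver 2→1:  nop

no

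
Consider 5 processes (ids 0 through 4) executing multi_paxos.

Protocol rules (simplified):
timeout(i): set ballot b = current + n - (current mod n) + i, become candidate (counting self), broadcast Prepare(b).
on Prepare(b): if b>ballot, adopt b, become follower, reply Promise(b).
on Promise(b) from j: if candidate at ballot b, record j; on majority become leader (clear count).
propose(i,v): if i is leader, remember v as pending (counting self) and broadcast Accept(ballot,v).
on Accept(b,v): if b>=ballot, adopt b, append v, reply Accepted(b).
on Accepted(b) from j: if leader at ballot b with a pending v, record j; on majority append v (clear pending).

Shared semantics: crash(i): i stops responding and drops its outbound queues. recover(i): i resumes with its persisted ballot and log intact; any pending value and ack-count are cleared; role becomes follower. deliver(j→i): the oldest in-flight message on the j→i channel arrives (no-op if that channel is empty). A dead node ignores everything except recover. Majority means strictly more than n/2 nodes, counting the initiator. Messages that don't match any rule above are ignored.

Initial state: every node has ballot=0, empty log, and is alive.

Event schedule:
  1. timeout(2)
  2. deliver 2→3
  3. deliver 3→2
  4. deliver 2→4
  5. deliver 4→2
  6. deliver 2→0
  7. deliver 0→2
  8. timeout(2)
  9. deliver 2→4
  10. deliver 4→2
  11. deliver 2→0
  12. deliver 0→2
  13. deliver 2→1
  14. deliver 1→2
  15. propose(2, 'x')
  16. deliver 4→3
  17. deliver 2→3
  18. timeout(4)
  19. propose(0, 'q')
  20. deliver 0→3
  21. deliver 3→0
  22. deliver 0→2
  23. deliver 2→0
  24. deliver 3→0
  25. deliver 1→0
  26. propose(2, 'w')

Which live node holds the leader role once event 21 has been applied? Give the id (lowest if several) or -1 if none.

2

e1 timeout(2): 2[cand,b=7,-]
e2 deliver 2→3: 3[foll,b=7,-]
e3 deliver 3→2: ·
e4 deliver 2→4: 4[foll,b=7,-]
e5 deliver 4→2: 2[lead,b=7,-]
e6 deliver 2→0: 0[foll,b=7,-]
e7 deliver 0→2: ·
e8 timeout(2): 2[cand,b=12,-]
e9 deliver 2→4: 4[foll,b=12,-]
e10 deliver 4→2: ·
e11 deliver 2→0: 0[foll,b=12,-]
e12 deliver 0→2: 2[lead,b=12,-]
e13 deliver 2→1: 1[foll,b=7,-]
e14 deliver 1→2: ·
e15 propose(2,'x'): ·
e16 deliver 4→3: ·
e17 deliver 2→3: 3[foll,b=12,-]
e18 timeout(4): 4[cand,b=19,-]
e19 propose(0,'q'): ·
e20 deliver 0→3: ·
e21 deliver 3→0: ·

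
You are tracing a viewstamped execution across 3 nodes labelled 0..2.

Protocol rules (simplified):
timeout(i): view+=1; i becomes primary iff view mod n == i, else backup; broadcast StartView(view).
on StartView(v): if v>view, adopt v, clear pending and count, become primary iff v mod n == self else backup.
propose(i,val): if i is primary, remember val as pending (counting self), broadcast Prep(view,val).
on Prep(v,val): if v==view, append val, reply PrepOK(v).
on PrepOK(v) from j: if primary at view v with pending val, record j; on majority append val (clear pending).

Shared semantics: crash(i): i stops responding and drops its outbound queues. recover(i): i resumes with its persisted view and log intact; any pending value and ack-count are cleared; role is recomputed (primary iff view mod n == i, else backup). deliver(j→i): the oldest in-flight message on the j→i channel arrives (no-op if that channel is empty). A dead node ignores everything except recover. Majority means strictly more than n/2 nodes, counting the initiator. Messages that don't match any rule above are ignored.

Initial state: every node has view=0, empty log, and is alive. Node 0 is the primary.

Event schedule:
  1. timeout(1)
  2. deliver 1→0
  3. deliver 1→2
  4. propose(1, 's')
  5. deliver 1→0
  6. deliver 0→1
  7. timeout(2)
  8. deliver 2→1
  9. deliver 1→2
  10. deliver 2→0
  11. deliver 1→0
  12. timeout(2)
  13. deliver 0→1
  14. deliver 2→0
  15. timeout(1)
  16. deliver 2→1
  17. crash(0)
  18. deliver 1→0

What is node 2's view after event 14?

[1] timeout(1) → N1(prim v1 [-])
[2] deliver 1→0 → N0(back v1 [-])
[3] deliver 1→2 → N2(back v1 [-])
[4] propose(1,'s') → ∅
[5] deliver 1→0 → N0(back v1 [s])
[6] deliver 0→1 → N1(prim v1 [s])
[7] timeout(2) → N2(prim v2 [-])
[8] deliver 2→1 → N1(back v2 [s])
[9] deliver 1→2 → ∅
[10] deliver 2→0 → N0(back v2 [s])
[11] deliver 1→0 → ∅
[12] timeout(2) → N2(back v3 [-])
[13] deliver 0→1 → ∅
[14] deliver 2→0 → N0(prim v3 [s])

3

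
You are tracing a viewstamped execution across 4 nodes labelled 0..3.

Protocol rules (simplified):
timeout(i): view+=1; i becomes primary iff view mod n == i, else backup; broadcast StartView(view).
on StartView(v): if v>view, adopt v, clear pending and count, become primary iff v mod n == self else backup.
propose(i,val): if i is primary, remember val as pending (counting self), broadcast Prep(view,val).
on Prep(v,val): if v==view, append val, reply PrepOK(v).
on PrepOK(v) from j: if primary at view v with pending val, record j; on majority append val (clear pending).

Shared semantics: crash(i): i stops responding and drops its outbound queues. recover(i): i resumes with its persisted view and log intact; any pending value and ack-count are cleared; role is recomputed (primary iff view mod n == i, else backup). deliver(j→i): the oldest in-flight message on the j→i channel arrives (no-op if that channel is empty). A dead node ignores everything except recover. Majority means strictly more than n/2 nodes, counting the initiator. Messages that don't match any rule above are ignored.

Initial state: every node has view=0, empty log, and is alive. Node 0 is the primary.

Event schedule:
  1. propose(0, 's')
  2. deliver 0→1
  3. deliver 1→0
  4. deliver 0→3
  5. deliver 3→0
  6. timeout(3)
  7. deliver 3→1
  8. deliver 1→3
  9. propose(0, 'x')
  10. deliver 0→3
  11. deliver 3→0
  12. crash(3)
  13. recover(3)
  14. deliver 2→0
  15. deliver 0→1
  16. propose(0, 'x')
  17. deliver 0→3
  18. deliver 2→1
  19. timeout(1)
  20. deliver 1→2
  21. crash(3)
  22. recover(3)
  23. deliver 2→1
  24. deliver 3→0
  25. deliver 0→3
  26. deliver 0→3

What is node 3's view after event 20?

1

[1] propose(0,'s') → ∅
[2] deliver 0→1 → N1(back v0 [s])
[3] deliver 1→0 → ∅
[4] deliver 0→3 → N3(back v0 [s])
[5] deliver 3→0 → N0(prim v0 [s])
[6] timeout(3) → N3(back v1 [s])
[7] deliver 3→1 → N1(prim v1 [s])
[8] deliver 1→3 → ∅
[9] propose(0,'x') → ∅
[10] deliver 0→3 → ∅
[11] deliver 3→0 → N0(back v1 [s])
[12] crash(3) → N3(✗back v1 [s])
[13] recover(3) → N3(back v1 [s])
[14] deliver 2→0 → ∅
[15] deliver 0→1 → ∅
[16] propose(0,'x') → ∅
[17] deliver 0→3 → ∅
[18] deliver 2→1 → ∅
[19] timeout(1) → N1(back v2 [s])
[20] deliver 1→2 → N2(prim v2 [-])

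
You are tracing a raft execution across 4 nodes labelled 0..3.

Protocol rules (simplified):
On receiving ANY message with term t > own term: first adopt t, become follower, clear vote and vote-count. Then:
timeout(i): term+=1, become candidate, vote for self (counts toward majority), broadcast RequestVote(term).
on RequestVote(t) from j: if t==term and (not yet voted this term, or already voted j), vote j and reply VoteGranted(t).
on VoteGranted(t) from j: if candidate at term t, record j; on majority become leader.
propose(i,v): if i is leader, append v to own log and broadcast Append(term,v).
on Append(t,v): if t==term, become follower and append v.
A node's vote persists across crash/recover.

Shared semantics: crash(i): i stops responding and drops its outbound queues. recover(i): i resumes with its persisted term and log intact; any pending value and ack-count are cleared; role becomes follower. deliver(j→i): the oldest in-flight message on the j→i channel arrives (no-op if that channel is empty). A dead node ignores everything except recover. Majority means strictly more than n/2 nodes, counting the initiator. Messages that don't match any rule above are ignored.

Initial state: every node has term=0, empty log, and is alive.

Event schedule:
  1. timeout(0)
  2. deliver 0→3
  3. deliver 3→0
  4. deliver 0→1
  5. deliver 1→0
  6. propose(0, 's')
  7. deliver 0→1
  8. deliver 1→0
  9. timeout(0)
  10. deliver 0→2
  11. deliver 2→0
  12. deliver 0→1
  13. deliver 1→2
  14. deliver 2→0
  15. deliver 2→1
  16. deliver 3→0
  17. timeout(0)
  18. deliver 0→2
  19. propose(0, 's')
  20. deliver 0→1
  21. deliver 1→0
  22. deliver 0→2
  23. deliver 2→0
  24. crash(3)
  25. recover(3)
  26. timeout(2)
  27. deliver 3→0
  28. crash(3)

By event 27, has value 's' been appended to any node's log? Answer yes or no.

step 1 timeout(0): 0={cand,t=1,log=-}
step 2 deliver 0→3: 3={foll,t=1,log=-}
step 3 deliver 3→0: —
step 4 deliver 0→1: 1={foll,t=1,log=-}
step 5 deliver 1→0: 0={lead,t=1,log=-}
step 6 propose(0,'s'): 0={lead,t=1,log=s}
step 7 deliver 0→1: 1={foll,t=1,log=s}
step 8 deliver 1→0: —
step 9 timeout(0): 0={cand,t=2,log=s}
step 10 deliver 0→2: 2={foll,t=1,log=-}
step 11 deliver 2→0: —
step 12 deliver 0→1: 1={foll,t=2,log=s}
step 13 deliver 1→2: —
step 14 deliver 2→0: —
step 15 deliver 2→1: —
step 16 deliver 3→0: —
step 17 timeout(0): 0={cand,t=3,log=s}
step 18 deliver 0→2: 2={foll,t=1,log=s}
step 19 propose(0,'s'): —
step 20 deliver 0→1: 1={foll,t=3,log=s}
step 21 deliver 1→0: —
step 22 deliver 0→2: 2={foll,t=2,log=s}
step 23 deliver 2→0: —
step 24 crash(3): 3={✗foll,t=1,log=-}
step 25 recover(3): 3={foll,t=1,log=-}
step 26 timeout(2): 2={cand,t=3,log=s}
step 27 deliver 3→0: —

yes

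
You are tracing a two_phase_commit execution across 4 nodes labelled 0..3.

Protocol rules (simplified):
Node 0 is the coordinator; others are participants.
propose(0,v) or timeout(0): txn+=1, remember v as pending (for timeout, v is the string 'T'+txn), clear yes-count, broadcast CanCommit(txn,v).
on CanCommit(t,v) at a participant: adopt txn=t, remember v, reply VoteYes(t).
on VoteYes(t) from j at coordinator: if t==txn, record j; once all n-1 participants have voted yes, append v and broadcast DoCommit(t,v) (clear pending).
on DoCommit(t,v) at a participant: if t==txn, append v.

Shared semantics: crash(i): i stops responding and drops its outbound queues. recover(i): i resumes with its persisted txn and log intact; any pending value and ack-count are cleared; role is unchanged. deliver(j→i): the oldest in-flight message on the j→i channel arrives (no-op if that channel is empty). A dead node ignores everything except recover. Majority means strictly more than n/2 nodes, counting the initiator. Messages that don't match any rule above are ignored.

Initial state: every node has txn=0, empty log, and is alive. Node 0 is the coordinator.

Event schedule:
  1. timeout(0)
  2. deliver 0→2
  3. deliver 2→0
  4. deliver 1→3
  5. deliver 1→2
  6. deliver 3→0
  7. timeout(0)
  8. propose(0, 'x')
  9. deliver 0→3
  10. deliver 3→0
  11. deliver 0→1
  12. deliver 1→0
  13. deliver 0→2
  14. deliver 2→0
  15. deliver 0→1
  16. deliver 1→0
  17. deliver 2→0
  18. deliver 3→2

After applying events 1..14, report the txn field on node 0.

3

1. timeout(0):  <0:coor t1 ->
2. deliver 0→2:  <2:part t1 ->
3. deliver 2→0:  nop
4. deliver 1→3:  nop
5. deliver 1→2:  nop
6. deliver 3→0:  nop
7. timeout(0):  <0:coor t2 ->
8. propose(0,'x'):  <0:coor t3 ->
9. deliver 0→3:  <3:part t1 ->
10. deliver 3→0:  nop
11. deliver 0→1:  <1:part t1 ->
12. deliver 1→0:  nop
13. deliver 0→2:  <2:part t2 ->
14. deliver 2→0:  nop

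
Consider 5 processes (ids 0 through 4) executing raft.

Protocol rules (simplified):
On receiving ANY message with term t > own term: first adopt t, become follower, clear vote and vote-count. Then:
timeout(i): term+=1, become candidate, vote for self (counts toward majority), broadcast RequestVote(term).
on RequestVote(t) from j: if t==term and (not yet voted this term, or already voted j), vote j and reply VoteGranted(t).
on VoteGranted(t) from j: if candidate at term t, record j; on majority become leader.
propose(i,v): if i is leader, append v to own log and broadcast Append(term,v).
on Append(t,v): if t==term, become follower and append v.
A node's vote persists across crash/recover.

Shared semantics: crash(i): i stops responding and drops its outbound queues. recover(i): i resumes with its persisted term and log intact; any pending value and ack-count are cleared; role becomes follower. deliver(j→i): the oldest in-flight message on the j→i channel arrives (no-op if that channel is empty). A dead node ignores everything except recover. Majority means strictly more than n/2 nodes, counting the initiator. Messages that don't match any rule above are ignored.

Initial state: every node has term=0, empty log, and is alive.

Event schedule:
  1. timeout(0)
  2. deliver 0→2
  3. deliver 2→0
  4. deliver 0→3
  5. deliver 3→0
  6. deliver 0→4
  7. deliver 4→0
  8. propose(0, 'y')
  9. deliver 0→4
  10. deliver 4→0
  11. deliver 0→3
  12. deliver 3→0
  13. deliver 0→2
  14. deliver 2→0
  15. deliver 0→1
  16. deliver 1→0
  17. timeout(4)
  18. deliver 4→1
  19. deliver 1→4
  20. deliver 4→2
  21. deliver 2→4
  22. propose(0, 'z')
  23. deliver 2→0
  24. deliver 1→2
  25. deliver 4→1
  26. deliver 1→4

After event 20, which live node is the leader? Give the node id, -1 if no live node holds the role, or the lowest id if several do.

0

after 1 — timeout(0): n0:cand/t1/[-]
after 2 — deliver 0→2: n2:foll/t1/[-]
after 3 — deliver 2→0: ·
after 4 — deliver 0→3: n3:foll/t1/[-]
after 5 — deliver 3→0: n0:lead/t1/[-]
after 6 — deliver 0→4: n4:foll/t1/[-]
after 7 — deliver 4→0: ·
after 8 — propose(0,'y'): n0:lead/t1/[y]
after 9 — deliver 0→4: n4:foll/t1/[y]
after 10 — deliver 4→0: ·
after 11 — deliver 0→3: n3:foll/t1/[y]
after 12 — deliver 3→0: ·
after 13 — deliver 0→2: n2:foll/t1/[y]
after 14 — deliver 2→0: ·
after 15 — deliver 0→1: n1:foll/t1/[-]
after 16 — deliver 1→0: ·
after 17 — timeout(4): n4:cand/t2/[y]
after 18 — deliver 4→1: n1:foll/t2/[-]
after 19 — deliver 1→4: ·
after 20 — deliver 4→2: n2:foll/t2/[y]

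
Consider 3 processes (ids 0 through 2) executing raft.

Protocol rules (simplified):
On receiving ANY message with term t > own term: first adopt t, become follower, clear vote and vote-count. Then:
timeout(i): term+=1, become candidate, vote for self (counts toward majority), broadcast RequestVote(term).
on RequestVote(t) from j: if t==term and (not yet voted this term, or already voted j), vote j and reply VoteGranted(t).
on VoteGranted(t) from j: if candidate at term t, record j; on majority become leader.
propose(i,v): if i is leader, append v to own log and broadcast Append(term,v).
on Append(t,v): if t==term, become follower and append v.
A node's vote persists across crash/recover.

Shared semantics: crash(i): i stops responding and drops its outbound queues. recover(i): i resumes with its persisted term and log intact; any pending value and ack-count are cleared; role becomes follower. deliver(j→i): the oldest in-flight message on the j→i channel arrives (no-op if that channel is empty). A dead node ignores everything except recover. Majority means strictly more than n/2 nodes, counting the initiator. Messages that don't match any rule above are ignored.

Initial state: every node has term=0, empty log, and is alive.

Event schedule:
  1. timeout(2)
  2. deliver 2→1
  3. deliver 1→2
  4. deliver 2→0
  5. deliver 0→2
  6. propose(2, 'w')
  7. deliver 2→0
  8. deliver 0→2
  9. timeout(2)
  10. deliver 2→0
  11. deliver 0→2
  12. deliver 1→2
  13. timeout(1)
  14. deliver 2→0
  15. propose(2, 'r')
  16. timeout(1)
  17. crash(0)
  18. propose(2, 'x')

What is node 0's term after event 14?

after 1 — timeout(2): n2:cand/t1/[-]
after 2 — deliver 2→1: n1:foll/t1/[-]
after 3 — deliver 1→2: n2:lead/t1/[-]
after 4 — deliver 2→0: n0:foll/t1/[-]
after 5 — deliver 0→2: ·
after 6 — propose(2,'w'): n2:lead/t1/[w]
after 7 — deliver 2→0: n0:foll/t1/[w]
after 8 — deliver 0→2: ·
after 9 — timeout(2): n2:cand/t2/[w]
after 10 — deliver 2→0: n0:foll/t2/[w]
after 11 — deliver 0→2: n2:lead/t2/[w]
after 12 — deliver 1→2: ·
after 13 — timeout(1): n1:cand/t2/[-]
after 14 — deliver 2→0: ·

2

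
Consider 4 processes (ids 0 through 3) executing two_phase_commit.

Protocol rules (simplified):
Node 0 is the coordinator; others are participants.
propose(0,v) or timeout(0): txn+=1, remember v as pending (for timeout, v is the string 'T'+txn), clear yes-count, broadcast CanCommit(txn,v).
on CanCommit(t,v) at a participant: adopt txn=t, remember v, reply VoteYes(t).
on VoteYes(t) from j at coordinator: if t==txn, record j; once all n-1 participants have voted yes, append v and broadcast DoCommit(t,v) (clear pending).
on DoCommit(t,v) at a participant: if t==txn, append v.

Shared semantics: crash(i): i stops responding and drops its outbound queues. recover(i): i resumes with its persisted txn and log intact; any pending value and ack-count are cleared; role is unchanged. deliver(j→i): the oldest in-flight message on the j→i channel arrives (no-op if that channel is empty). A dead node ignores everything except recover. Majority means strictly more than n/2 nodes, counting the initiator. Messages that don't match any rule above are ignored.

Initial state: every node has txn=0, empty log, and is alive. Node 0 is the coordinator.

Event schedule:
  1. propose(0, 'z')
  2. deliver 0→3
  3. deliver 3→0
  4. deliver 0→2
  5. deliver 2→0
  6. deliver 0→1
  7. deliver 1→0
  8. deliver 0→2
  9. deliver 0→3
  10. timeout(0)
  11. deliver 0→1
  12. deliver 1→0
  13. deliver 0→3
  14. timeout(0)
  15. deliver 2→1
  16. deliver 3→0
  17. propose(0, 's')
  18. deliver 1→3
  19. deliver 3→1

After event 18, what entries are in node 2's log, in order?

[1] propose(0,'z') → N0(coor t1 [-])
[2] deliver 0→3 → N3(part t1 [-])
[3] deliver 3→0 → ∅
[4] deliver 0→2 → N2(part t1 [-])
[5] deliver 2→0 → ∅
[6] deliver 0→1 → N1(part t1 [-])
[7] deliver 1→0 → N0(coor t1 [z])
[8] deliver 0→2 → N2(part t1 [z])
[9] deliver 0→3 → N3(part t1 [z])
[10] timeout(0) → N0(coor t2 [z])
[11] deliver 0→1 → N1(part t1 [z])
[12] deliver 1→0 → ∅
[13] deliver 0→3 → N3(part t2 [z])
[14] timeout(0) → N0(coor t3 [z])
[15] deliver 2→1 → ∅
[16] deliver 3→0 → ∅
[17] propose(0,'s') → N0(coor t4 [z])
[18] deliver 1→3 → ∅

z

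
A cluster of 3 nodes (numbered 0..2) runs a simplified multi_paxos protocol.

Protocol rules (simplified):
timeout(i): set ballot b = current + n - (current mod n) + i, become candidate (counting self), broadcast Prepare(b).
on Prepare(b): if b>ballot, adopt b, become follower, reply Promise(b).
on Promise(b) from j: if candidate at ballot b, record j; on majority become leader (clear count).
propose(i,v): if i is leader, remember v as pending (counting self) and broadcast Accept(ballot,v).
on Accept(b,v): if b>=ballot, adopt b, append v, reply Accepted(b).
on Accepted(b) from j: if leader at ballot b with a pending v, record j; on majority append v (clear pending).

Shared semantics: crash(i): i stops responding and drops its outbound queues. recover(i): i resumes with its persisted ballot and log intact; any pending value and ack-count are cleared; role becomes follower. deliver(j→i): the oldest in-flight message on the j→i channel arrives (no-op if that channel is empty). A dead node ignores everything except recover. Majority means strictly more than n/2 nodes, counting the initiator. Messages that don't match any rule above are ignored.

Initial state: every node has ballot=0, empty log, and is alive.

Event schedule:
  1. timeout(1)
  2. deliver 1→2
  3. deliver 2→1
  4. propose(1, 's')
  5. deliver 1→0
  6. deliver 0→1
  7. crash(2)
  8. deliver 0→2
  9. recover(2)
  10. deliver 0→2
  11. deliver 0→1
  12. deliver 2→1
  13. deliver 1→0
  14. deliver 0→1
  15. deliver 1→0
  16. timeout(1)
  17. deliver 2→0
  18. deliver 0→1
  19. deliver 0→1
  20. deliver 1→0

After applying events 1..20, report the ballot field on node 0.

[1] timeout(1) → N1(cand b4 [-])
[2] deliver 1→2 → N2(foll b4 [-])
[3] deliver 2→1 → N1(lead b4 [-])
[4] propose(1,'s') → ∅
[5] deliver 1→0 → N0(foll b4 [-])
[6] deliver 0→1 → ∅
[7] crash(2) → N2(✗foll b4 [-])
[8] deliver 0→2 → ∅
[9] recover(2) → N2(foll b4 [-])
[10] deliver 0→2 → ∅
[11] deliver 0→1 → ∅
[12] deliver 2→1 → ∅
[13] deliver 1→0 → N0(foll b4 [s])
[14] deliver 0→1 → N1(lead b4 [s])
[15] deliver 1→0 → ∅
[16] timeout(1) → N1(cand b7 [s])
[17] deliver 2→0 → ∅
[18] deliver 0→1 → ∅
[19] deliver 0→1 → ∅
[20] deliver 1→0 → N0(foll b7 [s])

7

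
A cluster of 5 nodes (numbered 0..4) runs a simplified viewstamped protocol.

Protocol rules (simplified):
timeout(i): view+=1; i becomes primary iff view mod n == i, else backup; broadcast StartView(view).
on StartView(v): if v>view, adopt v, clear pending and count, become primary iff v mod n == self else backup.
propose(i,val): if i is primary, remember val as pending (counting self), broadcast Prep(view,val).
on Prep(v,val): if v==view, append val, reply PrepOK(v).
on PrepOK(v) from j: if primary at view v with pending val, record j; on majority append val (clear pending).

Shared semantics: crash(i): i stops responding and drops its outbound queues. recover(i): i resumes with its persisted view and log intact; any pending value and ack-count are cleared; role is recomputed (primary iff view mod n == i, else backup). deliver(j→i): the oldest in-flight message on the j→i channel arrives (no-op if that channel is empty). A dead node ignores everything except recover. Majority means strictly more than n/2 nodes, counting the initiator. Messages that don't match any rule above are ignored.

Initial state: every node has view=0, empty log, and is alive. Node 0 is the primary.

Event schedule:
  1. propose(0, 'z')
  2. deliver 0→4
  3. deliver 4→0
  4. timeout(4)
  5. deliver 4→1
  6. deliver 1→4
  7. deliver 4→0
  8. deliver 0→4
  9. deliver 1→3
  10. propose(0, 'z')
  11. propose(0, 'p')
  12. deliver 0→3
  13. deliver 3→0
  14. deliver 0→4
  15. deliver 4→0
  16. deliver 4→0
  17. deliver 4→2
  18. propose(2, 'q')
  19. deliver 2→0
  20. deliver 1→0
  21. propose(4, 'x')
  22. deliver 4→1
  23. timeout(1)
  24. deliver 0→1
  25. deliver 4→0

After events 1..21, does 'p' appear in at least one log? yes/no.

e1 propose(0,'z'): ·
e2 deliver 0→4: 4[back,v=0,z]
e3 deliver 4→0: ·
e4 timeout(4): 4[back,v=1,z]
e5 deliver 4→1: 1[prim,v=1,-]
e6 deliver 1→4: ·
e7 deliver 4→0: 0[back,v=1,-]
e8 deliver 0→4: ·
e9 deliver 1→3: ·
e10 propose(0,'z'): ·
e11 propose(0,'p'): ·
e12 deliver 0→3: 3[back,v=0,z]
e13 deliver 3→0: ·
e14 deliver 0→4: ·
e15 deliver 4→0: ·
e16 deliver 4→0: ·
e17 deliver 4→2: 2[back,v=1,-]
e18 propose(2,'q'): ·
e19 deliver 2→0: ·
e20 deliver 1→0: ·
e21 propose(4,'x'): ·

no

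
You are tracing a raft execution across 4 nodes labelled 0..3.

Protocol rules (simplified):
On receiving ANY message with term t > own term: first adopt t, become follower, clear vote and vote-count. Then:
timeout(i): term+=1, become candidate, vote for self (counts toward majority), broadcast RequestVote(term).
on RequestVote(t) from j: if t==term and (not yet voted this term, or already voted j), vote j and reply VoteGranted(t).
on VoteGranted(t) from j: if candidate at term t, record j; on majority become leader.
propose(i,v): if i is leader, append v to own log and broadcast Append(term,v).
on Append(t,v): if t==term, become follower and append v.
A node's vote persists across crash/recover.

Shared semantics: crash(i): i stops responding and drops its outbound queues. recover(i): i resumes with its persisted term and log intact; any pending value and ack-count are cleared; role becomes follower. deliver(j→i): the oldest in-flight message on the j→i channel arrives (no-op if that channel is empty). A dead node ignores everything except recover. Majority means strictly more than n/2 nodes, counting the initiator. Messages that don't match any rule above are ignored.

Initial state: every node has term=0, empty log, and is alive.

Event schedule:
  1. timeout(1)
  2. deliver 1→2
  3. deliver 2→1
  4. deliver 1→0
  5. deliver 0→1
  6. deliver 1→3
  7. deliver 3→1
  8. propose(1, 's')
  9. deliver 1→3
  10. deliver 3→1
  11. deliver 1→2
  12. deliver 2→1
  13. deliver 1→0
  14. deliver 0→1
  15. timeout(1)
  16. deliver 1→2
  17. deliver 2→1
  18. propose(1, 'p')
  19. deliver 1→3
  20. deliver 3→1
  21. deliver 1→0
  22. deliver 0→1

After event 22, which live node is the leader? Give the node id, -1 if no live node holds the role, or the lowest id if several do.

e1 timeout(1): 1[cand,t=1,-]
e2 deliver 1→2: 2[foll,t=1,-]
e3 deliver 2→1: ·
e4 deliver 1→0: 0[foll,t=1,-]
e5 deliver 0→1: 1[lead,t=1,-]
e6 deliver 1→3: 3[foll,t=1,-]
e7 deliver 3→1: ·
e8 propose(1,'s'): 1[lead,t=1,s]
e9 deliver 1→3: 3[foll,t=1,s]
e10 deliver 3→1: ·
e11 deliver 1→2: 2[foll,t=1,s]
e12 deliver 2→1: ·
e13 deliver 1→0: 0[foll,t=1,s]
e14 deliver 0→1: ·
e15 timeout(1): 1[cand,t=2,s]
e16 deliver 1→2: 2[foll,t=2,s]
e17 deliver 2→1: ·
e18 propose(1,'p'): ·
e19 deliver 1→3: 3[foll,t=2,s]
e20 deliver 3→1: 1[lead,t=2,s]
e21 deliver 1→0: 0[foll,t=2,s]
e22 deliver 0→1: ·

1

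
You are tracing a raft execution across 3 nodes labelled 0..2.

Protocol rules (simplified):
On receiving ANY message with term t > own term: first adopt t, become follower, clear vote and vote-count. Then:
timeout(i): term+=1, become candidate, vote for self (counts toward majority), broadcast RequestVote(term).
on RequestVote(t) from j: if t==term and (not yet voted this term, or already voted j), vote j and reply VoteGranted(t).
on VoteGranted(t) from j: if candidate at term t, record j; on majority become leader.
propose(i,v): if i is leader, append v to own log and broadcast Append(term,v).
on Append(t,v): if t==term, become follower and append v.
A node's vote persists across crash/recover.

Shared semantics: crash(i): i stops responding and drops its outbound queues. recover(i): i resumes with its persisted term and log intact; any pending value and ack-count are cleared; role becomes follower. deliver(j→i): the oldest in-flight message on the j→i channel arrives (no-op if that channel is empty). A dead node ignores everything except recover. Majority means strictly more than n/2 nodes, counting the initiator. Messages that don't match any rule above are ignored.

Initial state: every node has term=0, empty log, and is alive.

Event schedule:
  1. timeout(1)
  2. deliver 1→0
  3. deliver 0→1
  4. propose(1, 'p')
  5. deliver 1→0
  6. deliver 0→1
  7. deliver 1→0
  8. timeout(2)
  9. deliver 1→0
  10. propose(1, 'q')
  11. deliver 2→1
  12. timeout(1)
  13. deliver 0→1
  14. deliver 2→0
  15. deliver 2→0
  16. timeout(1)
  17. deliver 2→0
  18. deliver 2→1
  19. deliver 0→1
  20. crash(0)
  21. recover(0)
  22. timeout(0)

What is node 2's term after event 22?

1

e1 timeout(1): 1[cand,t=1,-]
e2 deliver 1→0: 0[foll,t=1,-]
e3 deliver 0→1: 1[lead,t=1,-]
e4 propose(1,'p'): 1[lead,t=1,p]
e5 deliver 1→0: 0[foll,t=1,p]
e6 deliver 0→1: ·
e7 deliver 1→0: ·
e8 timeout(2): 2[cand,t=1,-]
e9 deliver 1→0: ·
e10 propose(1,'q'): 1[lead,t=1,p,q]
e11 deliver 2→1: ·
e12 timeout(1): 1[cand,t=2,p,q]
e13 deliver 0→1: ·
e14 deliver 2→0: ·
e15 deliver 2→0: ·
e16 timeout(1): 1[cand,t=3,p,q]
e17 deliver 2→0: ·
e18 deliver 2→1: ·
e19 deliver 0→1: ·
e20 crash(0): 0[✗foll,t=1,p]
e21 recover(0): 0[foll,t=1,p]
e22 timeout(0): 0[cand,t=2,p]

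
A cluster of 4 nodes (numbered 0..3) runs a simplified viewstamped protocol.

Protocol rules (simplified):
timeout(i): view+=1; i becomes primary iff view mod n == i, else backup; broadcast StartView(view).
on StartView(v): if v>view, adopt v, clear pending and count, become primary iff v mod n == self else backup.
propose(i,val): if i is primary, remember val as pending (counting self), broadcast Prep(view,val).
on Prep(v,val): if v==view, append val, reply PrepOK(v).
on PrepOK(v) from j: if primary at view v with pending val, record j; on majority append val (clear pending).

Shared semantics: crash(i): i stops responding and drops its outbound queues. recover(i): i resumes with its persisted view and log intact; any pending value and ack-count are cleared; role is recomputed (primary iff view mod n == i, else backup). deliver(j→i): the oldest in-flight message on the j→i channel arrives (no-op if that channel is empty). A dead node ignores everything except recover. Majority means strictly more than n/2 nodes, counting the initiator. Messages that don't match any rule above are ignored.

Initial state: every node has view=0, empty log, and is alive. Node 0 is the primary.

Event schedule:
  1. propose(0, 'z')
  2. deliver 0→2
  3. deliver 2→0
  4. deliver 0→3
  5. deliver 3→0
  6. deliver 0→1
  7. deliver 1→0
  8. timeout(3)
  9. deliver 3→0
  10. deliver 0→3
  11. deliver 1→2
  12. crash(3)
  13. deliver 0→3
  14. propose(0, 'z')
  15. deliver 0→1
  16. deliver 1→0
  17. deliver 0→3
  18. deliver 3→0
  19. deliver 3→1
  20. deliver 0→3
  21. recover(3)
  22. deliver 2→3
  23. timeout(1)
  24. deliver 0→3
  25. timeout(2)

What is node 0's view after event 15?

1

1. propose(0,'z'):  nop
2. deliver 0→2:  <2:back v0 z>
3. deliver 2→0:  nop
4. deliver 0→3:  <3:back v0 z>
5. deliver 3→0:  <0:prim v0 z>
6. deliver 0→1:  <1:back v0 z>
7. deliver 1→0:  nop
8. timeout(3):  <3:back v1 z>
9. deliver 3→0:  <0:back v1 z>
10. deliver 0→3:  nop
11. deliver 1→2:  nop
12. crash(3):  <3:✗back v1 z>
13. deliver 0→3:  nop
14. propose(0,'z'):  nop
15. deliver 0→1:  nop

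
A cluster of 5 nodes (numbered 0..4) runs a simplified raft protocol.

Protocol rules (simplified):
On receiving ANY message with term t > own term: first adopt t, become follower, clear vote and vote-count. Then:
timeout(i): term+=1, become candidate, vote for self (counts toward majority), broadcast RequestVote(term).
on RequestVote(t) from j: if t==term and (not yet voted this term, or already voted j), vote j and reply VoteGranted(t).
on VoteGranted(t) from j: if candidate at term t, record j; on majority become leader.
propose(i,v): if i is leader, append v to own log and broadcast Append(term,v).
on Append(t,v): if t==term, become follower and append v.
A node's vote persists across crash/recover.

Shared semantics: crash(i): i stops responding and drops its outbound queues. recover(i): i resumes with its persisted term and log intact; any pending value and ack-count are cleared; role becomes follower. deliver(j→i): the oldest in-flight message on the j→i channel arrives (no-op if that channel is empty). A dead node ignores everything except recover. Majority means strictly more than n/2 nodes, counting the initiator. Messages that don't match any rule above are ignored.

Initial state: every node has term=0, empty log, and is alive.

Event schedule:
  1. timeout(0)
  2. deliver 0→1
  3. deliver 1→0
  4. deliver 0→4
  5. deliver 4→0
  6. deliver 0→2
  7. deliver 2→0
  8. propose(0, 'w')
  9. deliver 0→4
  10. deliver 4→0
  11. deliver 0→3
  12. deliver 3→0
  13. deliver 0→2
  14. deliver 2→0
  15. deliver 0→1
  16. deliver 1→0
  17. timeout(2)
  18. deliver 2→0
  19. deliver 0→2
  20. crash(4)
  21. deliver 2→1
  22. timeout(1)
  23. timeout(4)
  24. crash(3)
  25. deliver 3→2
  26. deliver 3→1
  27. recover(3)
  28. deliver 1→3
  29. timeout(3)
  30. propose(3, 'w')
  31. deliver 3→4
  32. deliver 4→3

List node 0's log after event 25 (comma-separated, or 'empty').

w

1. timeout(0):  <0:cand t1 ->
2. deliver 0→1:  <1:foll t1 ->
3. deliver 1→0:  nop
4. deliver 0→4:  <4:foll t1 ->
5. deliver 4→0:  <0:lead t1 ->
6. deliver 0→2:  <2:foll t1 ->
7. deliver 2→0:  nop
8. propose(0,'w'):  <0:lead t1 w>
9. deliver 0→4:  <4:foll t1 w>
10. deliver 4→0:  nop
11. deliver 0→3:  <3:foll t1 ->
12. deliver 3→0:  nop
13. deliver 0→2:  <2:foll t1 w>
14. deliver 2→0:  nop
15. deliver 0→1:  <1:foll t1 w>
16. deliver 1→0:  nop
17. timeout(2):  <2:cand t2 w>
18. deliver 2→0:  <0:foll t2 w>
19. deliver 0→2:  nop
20. crash(4):  <4:✗foll t1 w>
21. deliver 2→1:  <1:foll t2 w>
22. timeout(1):  <1:cand t3 w>
23. timeout(4):  nop
24. crash(3):  <3:✗foll t1 ->
25. deliver 3→2:  nop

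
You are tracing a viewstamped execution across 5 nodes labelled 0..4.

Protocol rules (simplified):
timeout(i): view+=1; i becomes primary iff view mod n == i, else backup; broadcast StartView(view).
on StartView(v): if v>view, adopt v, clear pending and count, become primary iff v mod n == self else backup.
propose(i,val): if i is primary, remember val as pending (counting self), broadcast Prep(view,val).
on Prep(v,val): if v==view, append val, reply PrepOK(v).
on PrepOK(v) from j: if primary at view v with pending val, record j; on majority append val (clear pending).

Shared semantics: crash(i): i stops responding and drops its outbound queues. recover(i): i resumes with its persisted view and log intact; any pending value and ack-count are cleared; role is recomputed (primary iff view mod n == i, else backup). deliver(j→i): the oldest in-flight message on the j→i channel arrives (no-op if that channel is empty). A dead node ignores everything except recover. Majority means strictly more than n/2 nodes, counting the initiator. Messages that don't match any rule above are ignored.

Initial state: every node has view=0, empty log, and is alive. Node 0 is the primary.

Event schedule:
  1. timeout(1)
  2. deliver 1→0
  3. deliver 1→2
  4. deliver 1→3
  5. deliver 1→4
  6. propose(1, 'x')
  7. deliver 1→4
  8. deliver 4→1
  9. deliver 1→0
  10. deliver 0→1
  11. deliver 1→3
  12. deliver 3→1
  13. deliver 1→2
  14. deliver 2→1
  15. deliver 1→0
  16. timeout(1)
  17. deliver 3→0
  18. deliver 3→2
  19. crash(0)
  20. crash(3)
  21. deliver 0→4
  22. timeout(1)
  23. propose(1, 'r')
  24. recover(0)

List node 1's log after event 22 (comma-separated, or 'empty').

x

e1 timeout(1): 1[prim,v=1,-]
e2 deliver 1→0: 0[back,v=1,-]
e3 deliver 1→2: 2[back,v=1,-]
e4 deliver 1→3: 3[back,v=1,-]
e5 deliver 1→4: 4[back,v=1,-]
e6 propose(1,'x'): ·
e7 deliver 1→4: 4[back,v=1,x]
e8 deliver 4→1: ·
e9 deliver 1→0: 0[back,v=1,x]
e10 deliver 0→1: 1[prim,v=1,x]
e11 deliver 1→3: 3[back,v=1,x]
e12 deliver 3→1: ·
e13 deliver 1→2: 2[back,v=1,x]
e14 deliver 2→1: ·
e15 deliver 1→0: ·
e16 timeout(1): 1[back,v=2,x]
e17 deliver 3→0: ·
e18 deliver 3→2: ·
e19 crash(0): 0[✗back,v=1,x]
e20 crash(3): 3[✗back,v=1,x]
e21 deliver 0→4: ·
e22 timeout(1): 1[back,v=3,x]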